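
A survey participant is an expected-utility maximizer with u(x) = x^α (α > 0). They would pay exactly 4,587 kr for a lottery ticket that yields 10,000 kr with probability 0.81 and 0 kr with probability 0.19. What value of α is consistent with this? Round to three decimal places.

α ≈ 0.270

The lottery's expected utility is 0.81·u(10000) + 0.19·u(0) = 0.81·10000^α (since u(0) = 0 for α > 0).
Indifference: 4587^α = 0.81·10000^α, so (4587/10000)^α = 0.81.
Take logs: α = ln 0.81 / ln(4587/10000) ≈ 0.27038.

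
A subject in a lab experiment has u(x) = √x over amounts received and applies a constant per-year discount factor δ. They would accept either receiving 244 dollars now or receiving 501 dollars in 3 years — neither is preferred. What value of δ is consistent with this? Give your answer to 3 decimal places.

Indifference means u(244) = δ^3 · u(501), so δ^3 = u(244)/u(501).
With u(x) = √x: δ^3 = √244/√501 = √(244/501) = 0.69787.
So δ = 0.69787^(1/3) ≈ 0.887.

δ ≈ 0.887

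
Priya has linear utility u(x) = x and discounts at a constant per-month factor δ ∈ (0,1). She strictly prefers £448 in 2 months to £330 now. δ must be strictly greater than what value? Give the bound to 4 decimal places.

δ > 0.8583

The preference means 330 < δ^2·448.
Hence δ^2 > 330/448 = 0.73661, and x ↦ x^(1/2) is increasing on (0,∞).
δ > (330/448)^(1/2) ≈ 0.8583.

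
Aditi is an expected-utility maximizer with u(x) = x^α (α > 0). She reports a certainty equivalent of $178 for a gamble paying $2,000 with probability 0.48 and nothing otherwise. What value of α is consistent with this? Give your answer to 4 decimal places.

The lottery's expected utility is 0.48·u(2000) + 0.52·u(0) = 0.48·2000^α (since u(0) = 0 for α > 0).
Indifference: 178^α = 0.48·2000^α, so (178/2000)^α = 0.48.
Taking logs: α·ln(178/2000) = ln(0.48), so α = -0.7339692 / -2.4191189 ≈ 0.3034.

α ≈ 0.3034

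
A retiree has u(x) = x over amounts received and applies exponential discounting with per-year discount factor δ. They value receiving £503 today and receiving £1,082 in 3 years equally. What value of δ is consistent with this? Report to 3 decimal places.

Equating discounted utilities: u(503) = δ^3·u(1082) ⇒ δ^3 = u(503)/u(1082).
With u(x) = x: δ^3 = 503/1082 = 0.46488.
So δ = 0.46488^(1/3) ≈ 0.775.

δ ≈ 0.775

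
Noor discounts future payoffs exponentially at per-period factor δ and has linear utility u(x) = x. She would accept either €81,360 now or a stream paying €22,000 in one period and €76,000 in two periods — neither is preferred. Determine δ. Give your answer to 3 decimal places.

δ ≈ 0.900

The stream is worth 22000δ + 76000δ² today, so 22000δ + 76000δ² = 81360.
So 76000δ² + 22000δ − 81360 = 0.
The positive root is δ = [−22000 + √(22000² + 4·76000·81360)] / (2·76000) = (−22000 + 158800.000)/152000 ≈ 0.900.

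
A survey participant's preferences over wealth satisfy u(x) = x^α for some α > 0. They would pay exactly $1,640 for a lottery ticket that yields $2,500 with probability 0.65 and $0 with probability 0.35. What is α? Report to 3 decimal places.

α ≈ 1.022

Since u(0) = 0, the lottery's EU is 0.65·2500^α.
Setting u(1640) equal to that: 1640^α = 0.65·2500^α ⇒ (1640/2500)^α = 0.65.
Taking logs: α·ln(1640/2500) = ln(0.65), so α = -0.430783 / -0.421594 ≈ 1.022.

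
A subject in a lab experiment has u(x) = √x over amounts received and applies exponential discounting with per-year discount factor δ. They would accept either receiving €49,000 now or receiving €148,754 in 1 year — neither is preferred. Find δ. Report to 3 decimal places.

Equating discounted utilities: u(49000) = δ·u(148754) ⇒ δ = u(49000)/u(148754).
With u(x) = √x: δ = √49000/√148754 = √(49000/148754) = 0.57394.

δ ≈ 0.574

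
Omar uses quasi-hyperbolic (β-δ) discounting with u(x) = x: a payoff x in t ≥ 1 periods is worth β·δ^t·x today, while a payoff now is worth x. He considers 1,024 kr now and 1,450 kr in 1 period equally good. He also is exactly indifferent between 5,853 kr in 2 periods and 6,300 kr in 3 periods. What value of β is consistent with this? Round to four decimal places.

The second indifference involves only future payoffs, so β cancels: β·δ^2·5853 = β·δ^3·6300, giving δ = 5853/6300 = 0.92905.
The first indifference: 1024 = β·δ·1450, so β = 1024/(δ·1450) = 1024/(0.92905·1450) ≈ 0.7601.

β ≈ 0.7601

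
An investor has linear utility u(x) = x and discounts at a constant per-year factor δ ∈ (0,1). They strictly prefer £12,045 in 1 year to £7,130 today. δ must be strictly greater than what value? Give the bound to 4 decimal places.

Under u(x) = x this choice says 7130 < δ·12045.
Dividing through by 12045 gives δ > 0.59195.

δ > 0.5919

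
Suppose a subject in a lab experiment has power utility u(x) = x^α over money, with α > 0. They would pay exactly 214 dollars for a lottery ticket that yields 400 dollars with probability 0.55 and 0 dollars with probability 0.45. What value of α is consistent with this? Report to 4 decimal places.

α ≈ 0.9558

Since u(0) = 0, the lottery's EU is 0.55·400^α.
Setting u(214) equal to that: 214^α = 0.55·400^α ⇒ (214/400)^α = 0.55.
Taking logs: α·ln(214/400) = ln(0.55), so α = -0.5978370 / -0.6254885 ≈ 0.9558.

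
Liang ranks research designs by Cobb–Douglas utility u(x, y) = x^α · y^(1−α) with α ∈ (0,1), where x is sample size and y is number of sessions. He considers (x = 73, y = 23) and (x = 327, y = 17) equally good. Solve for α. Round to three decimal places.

α ≈ 0.168

Indifference: 73^α · 23^(1−α) = 327^α · 17^(1−α).
Rearrange to (73/327)^α = (17/23)^(1−α) and take logs: α·-1.499501 = (1−α)·-0.302281.
With A = -1.499501 and B = -0.302281: α·A = (1−α)·B, so α = B/(A+B) = -0.302281/-1.801782 ≈ 0.168.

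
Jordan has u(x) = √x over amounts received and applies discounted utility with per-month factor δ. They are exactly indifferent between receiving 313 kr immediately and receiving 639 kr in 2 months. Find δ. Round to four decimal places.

δ ≈ 0.8366

Equating discounted utilities: u(313) = δ^2·u(639) ⇒ δ^2 = u(313)/u(639).
With u(x) = √x: δ^2 = √313/√639 = √(313/639) = 0.69988.
So δ = 0.69988^(1/2) ≈ 0.8366.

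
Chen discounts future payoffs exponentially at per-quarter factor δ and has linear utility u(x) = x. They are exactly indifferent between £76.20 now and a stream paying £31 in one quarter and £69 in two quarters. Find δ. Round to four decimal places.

Present value of the stream is 31·δ + 69·δ². Indifference gives 31δ + 69δ² = 76.20.
That is, 69δ² + 31δ − 76.20 = 0, a quadratic in δ.
The positive root is δ = [−31 + √(31² + 4·69·76.20)] / (2·69) = (−31 + 148.298)/138 ≈ 0.8500.

δ ≈ 0.8500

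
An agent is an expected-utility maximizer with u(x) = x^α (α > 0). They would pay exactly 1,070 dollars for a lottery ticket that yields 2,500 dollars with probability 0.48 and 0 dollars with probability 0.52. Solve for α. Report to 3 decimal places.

α ≈ 0.865

The lottery's expected utility is 0.48·u(2500) + 0.52·u(0) = 0.48·2500^α (since u(0) = 0 for α > 0).
Equating: 1070^α = 0.48·2500^α, i.e. 0.4280^α = 0.48.
Taking logs: α·ln(1070/2500) = ln(0.48), so α = -0.733969 / -0.848632 ≈ 0.865.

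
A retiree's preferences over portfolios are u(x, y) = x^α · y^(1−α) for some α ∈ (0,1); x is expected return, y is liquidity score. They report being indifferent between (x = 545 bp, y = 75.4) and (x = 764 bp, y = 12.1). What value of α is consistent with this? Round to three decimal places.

The Cobb–Douglas utilities coincide, so 545^α·75.4^(1−α) = 764^α·12.1^(1−α).
Taking logs: α·ln 545 + (1−α)·ln 75.4 = α·ln 764 + (1−α)·ln 12.1, i.e. α·-0.337782 = (1−α)·-1.829602.
With A = -0.337782 and B = -1.829602: α·A = (1−α)·B, so α = B/(A+B) = -1.829602/-2.167384 ≈ 0.844.

α ≈ 0.844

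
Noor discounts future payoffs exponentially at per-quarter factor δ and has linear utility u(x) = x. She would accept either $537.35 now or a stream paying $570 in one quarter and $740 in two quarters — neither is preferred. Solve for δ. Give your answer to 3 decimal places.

δ ≈ 0.550

Equating present values: 537.35 = 570δ + 740δ².
So 740δ² + 570δ − 537.35 = 0.
The positive root is δ = [−570 + √(570² + 4·740·537.35)] / (2·740) = (−570 + 1384.000)/1480 ≈ 0.550.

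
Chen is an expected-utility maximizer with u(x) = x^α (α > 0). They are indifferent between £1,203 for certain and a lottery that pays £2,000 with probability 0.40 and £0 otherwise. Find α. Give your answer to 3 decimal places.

α ≈ 1.803

EU(lottery) = 0.40·2000^α + 0.60·0 = 0.40·2000^α.
Setting u(1203) equal to that: 1203^α = 0.40·2000^α ⇒ (1203/2000)^α = 0.40.
α = ln(0.40) / ln(1203/2000) = -0.916291/-0.508329 ≈ 1.803.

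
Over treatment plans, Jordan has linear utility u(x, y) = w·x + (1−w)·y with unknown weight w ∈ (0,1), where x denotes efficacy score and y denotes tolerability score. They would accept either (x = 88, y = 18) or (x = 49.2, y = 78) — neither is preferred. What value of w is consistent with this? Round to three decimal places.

w = 0.607

Indifference: w·88 + (1−w)·18 = w·49.2 + (1−w)·78.
Collecting terms: w·38.8 = (1−w)·60.
So w/(1−w) = 60/38.8 = 1.5464, giving w = 60/(38.8+60) = 0.607.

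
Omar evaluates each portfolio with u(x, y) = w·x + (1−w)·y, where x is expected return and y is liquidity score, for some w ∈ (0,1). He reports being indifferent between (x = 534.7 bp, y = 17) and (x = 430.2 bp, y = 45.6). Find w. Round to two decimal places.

w = 0.21

Indifference: w·534.7 + (1−w)·17 = w·430.2 + (1−w)·45.6.
Collecting terms: w·104.5 = (1−w)·28.6.
Hence w = 28.6/(104.5+28.6) = 28.6/133.1 = 0.21.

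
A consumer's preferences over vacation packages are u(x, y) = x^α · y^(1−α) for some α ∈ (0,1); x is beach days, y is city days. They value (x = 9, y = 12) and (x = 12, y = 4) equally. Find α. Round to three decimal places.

The Cobb–Douglas utilities coincide, so 9^α·12^(1−α) = 12^α·4^(1−α).
(9/12)^α = (4/12)^(1−α); take logs: α·ln(9/12) = (1−α)·ln(4/12), i.e. α·-0.287682 = (1−α)·-1.098612.
So α/(1−α) = (-1.098612)/(-0.287682) = 3.818842, and α = 3.818842/4.818842 ≈ 0.792.

α ≈ 0.792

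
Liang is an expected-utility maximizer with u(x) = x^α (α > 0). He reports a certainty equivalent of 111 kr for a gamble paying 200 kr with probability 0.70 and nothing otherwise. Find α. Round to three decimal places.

α ≈ 0.606

Since u(0) = 0, the lottery's EU is 0.70·200^α.
Indifference: 111^α = 0.70·200^α, so (111/200)^α = 0.70.
Take logs: α = ln 0.70 / ln(111/200) ≈ 0.60578.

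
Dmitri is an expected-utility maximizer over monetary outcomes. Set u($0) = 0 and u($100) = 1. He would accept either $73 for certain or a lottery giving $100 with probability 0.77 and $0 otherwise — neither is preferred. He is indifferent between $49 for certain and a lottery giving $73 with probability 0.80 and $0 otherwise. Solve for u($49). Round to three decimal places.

The first gamble pins u($73): it must equal 0.77·1 + 0.23·0 = 0.77.
The second indifference gives u($49) = 0.80·u($73) + 0.20·u($0) = 0.80·0.77 + 0.20·0.00 = 0.6160.

0.616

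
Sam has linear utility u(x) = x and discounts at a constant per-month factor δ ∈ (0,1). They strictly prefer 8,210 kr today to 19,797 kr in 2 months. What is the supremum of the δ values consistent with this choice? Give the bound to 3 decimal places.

δ < 0.644

Comparing present values: 8210 > δ^2·19797.
So δ^2 < 8210/19797 = 0.41471; taking the square root of both positive sides preserves the inequality.
δ < (8210/19797)^(1/2) ≈ 0.644.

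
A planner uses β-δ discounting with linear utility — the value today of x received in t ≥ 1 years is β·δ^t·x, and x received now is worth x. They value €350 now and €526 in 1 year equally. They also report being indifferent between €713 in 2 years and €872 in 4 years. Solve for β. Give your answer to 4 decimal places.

β ≈ 0.7359

Both payoffs in the second observation are in the future, so β drops out: δ^2·713 = δ^4·872 ⇒ δ^2 = 713/872 = 0.81766, so δ = 0.90425.
Substituting δ into 350 = β·δ·526: β = 350/(475.633) ≈ 0.7359.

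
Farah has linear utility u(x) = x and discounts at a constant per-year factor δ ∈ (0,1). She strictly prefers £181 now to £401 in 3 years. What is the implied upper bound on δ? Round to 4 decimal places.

Comparing present values: 181 > δ^3·401.
Hence δ^3 < 181/401 = 0.45137, and x ↦ x^(1/3) is increasing on (0,∞).
δ < 0.45137^(1/3) = 0.7671.

δ < 0.7671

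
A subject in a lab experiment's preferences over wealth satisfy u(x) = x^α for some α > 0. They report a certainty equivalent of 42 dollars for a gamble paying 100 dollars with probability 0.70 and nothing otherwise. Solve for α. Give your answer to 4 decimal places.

α ≈ 0.4112

EU(lottery) = 0.70·100^α + 0.30·0 = 0.70·100^α.
Indifference: 42^α = 0.70·100^α, so (42/100)^α = 0.70.
Take logs: α = ln 0.70 / ln(42/100) ≈ 0.411152.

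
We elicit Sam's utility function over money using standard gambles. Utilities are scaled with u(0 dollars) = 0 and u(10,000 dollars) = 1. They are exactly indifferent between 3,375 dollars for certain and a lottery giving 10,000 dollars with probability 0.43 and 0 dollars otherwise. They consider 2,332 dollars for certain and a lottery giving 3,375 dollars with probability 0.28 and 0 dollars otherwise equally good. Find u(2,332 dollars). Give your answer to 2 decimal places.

The first gamble pins u(3,375 dollars): it must equal 0.43·1 + 0.57·0 = 0.43.
The second indifference gives u(2,332 dollars) = 0.28·u(3,375 dollars) + 0.72·u(0 dollars) = 0.28·0.43 + 0.72·0.00 = 0.1204.

0.12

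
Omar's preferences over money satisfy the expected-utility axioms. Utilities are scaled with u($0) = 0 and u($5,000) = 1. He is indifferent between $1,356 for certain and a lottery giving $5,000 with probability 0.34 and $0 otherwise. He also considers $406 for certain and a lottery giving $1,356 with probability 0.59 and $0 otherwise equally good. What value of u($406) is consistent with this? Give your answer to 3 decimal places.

First, u($1,356) = 0.34·u($5,000) + 0.66·u($0) = 0.34.
Chaining: u($406) = 0.59·0.34 + 0.41·0.00 = 0.2006.

0.201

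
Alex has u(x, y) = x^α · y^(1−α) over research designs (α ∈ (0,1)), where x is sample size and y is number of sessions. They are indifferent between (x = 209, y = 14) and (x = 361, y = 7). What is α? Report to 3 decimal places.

α ≈ 0.559

Set the two utilities equal: 209^α·14^(1−α) = 361^α·7^(1−α).
Taking logs: α·ln 209 + (1−α)·ln 14 = α·ln 361 + (1−α)·ln 7, i.e. α·-0.546544 = (1−α)·-0.693147.
So α/(1−α) = (-0.693147)/(-0.546544) = 1.268236, and α = 1.268236/2.268236 ≈ 0.559.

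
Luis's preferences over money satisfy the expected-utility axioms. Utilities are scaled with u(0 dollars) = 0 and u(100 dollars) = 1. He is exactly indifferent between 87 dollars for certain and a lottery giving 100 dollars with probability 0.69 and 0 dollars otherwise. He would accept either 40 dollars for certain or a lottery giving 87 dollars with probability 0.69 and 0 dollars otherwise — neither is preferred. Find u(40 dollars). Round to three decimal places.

0.476

The first gamble pins u(87 dollars): it must equal 0.69·1 + 0.31·0 = 0.69.
Then u(40 dollars) = 0.69·u(87 dollars) + 0.31·u(0 dollars) = 0.69·0.69 + 0.31·0.00 = 0.4761.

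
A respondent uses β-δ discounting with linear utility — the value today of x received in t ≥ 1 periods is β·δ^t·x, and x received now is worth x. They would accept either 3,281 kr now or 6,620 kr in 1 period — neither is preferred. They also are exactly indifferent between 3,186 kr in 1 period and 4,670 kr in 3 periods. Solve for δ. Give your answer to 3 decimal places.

δ ≈ 0.826

The second indifference involves only future payoffs, so β cancels: β·δ^1·3186 = β·δ^3·4670, giving δ^2 = 3186/4670 = 0.68223, so δ = 0.82597.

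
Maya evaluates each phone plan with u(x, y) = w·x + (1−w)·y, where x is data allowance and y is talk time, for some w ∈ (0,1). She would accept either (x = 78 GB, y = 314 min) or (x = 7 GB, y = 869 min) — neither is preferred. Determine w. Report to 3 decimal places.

Indifference: w·78 + (1−w)·314 = w·7 + (1−w)·869.
w·(78−7) = (1−w)·(869−314), i.e. w·71 = (1−w)·555.
So w/(1−w) = 555/71 = 7.8169, giving w = 555/(71+555) = 0.887.

w = 0.887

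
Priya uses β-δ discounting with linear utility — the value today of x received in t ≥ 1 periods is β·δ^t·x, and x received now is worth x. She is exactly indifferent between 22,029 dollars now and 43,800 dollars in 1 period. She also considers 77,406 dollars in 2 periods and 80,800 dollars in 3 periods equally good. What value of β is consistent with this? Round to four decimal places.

β ≈ 0.5250

Both payoffs in the second observation are in the future, so β drops out: δ^2·77406 = δ^3·80800 ⇒ δ = 77406/80800 = 0.95800.
The first indifference: 22029 = β·δ·43800, so β = 22029/(δ·43800) = 22029/(0.95800·43800) ≈ 0.5250.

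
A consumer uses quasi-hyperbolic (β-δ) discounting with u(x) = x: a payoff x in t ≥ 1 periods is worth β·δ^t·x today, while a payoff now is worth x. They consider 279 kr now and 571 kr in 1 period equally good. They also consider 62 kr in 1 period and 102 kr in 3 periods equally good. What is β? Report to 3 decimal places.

β ≈ 0.627

The second indifference involves only future payoffs, so β cancels: β·δ^1·62 = β·δ^3·102, giving δ^2 = 62/102 = 0.60784, so δ = 0.77964.
The first indifference: 279 = β·δ·571, so β = 279/(δ·571) = 279/(0.77964·571) ≈ 0.627.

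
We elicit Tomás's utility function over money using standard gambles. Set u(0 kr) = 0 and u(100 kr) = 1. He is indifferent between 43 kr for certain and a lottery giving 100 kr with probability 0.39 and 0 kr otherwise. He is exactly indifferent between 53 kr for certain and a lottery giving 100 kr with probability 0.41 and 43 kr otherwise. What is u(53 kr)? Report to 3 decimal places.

First, u(43 kr) = 0.39·u(100 kr) + 0.61·u(0 kr) = 0.39.
Chaining: u(53 kr) = 0.41·1.00 + 0.59·0.39 = 0.6401.

0.640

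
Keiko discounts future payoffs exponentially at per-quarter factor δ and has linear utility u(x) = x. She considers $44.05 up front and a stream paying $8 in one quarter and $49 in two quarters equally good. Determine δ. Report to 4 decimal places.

δ ≈ 0.8700

Equating present values: 44.05 = 8δ + 49δ².
So 49δ² + 8δ − 44.05 = 0.
δ = (−8 + √(8² + 4·49·44.05)) / (2·49) = (−8 + √8697.80) / 98 ≈ 0.8700.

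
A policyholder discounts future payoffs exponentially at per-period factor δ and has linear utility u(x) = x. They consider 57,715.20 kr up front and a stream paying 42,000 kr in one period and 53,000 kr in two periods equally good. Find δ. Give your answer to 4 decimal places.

δ ≈ 0.7200

Equating present values: 57715.20 = 42000δ + 53000δ².
So 53000δ² + 42000δ − 57715.20 = 0.
By the quadratic formula (taking the positive root), δ = (−42000 + √13999622400.00) / 106000 ≈ 0.7200.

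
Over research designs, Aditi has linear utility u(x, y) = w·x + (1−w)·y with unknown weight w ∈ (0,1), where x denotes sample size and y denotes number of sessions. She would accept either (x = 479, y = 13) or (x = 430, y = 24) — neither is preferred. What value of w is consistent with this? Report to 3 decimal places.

w = 0.183

Equating utilities: w·479 + (1−w)·13 = w·430 + (1−w)·24.
Collecting terms: w·49 = (1−w)·11.
Hence w = 11/(49+11) = 11/60 = 0.183.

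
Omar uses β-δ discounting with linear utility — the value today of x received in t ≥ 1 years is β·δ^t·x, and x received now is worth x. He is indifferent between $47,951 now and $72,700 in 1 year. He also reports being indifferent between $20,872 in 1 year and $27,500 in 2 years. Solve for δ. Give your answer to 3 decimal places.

δ ≈ 0.759

From the later pair, β·δ^1·20872 = β·δ^2·27500; dividing through, δ = 20872/27500 = 0.75898.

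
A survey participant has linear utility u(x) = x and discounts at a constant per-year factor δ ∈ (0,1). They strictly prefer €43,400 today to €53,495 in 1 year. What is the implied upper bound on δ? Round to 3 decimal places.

The preference means 43400 > δ·53495.
So δ < 43400/53495 = 0.81129.

δ < 0.811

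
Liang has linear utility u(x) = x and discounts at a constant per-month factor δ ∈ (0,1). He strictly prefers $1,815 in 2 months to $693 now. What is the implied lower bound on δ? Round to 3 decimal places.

Under u(x) = x this choice says 693 < δ^2·1815.
Dividing by 1815: δ^2 > 0.38182. Both sides are positive, so the square root keeps the direction.
δ > 0.38182^(1/2) = 0.618.

δ > 0.618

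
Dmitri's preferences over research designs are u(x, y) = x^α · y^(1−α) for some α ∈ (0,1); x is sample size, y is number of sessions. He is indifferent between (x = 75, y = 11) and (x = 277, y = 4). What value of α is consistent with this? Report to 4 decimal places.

α ≈ 0.4364

Indifference: 75^α · 11^(1−α) = 277^α · 4^(1−α).
Rearrange to (75/277)^α = (4/11)^(1−α) and take logs: α·-1.3065294 = (1−α)·-1.0116009.
So α/(1−α) = (-1.0116009)/(-1.3065294) = 0.7742657, and α = 0.7742657/1.7742657 ≈ 0.4364.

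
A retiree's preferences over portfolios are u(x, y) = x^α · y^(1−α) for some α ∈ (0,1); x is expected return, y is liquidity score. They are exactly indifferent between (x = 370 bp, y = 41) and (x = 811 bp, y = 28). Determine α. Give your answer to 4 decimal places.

α ≈ 0.3270

Indifference: 370^α · 41^(1−α) = 811^α · 28^(1−α).
(370/811)^α = (28/41)^(1−α); take logs: α·ln(370/811) = (1−α)·ln(28/41), i.e. α·-0.7847650 = (1−α)·-0.3813676.
So α/(1−α) = (-0.3813676)/(-0.7847650) = 0.4859641, and α = 0.4859641/1.4859641 ≈ 0.3270.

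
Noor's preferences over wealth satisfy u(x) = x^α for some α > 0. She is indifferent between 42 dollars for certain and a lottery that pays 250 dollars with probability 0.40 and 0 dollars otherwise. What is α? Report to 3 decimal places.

Since u(0) = 0, the lottery's EU is 0.40·250^α.
Indifference: 42^α = 0.40·250^α, so (42/250)^α = 0.40.
α = ln(0.40) / ln(42/250) = -0.916291/-1.783791 ≈ 0.514.

α ≈ 0.514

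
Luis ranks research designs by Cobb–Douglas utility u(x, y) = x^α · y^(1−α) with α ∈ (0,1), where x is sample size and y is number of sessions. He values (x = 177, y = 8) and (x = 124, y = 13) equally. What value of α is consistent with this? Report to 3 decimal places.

The Cobb–Douglas utilities coincide, so 177^α·8^(1−α) = 124^α·13^(1−α).
Rearrange to (177/124)^α = (13/8)^(1−α) and take logs: α·0.355868 = (1−α)·0.485508.
So α/(1−α) = (0.485508)/(0.355868) = 1.364292, and α = 1.364292/2.364292 ≈ 0.577.

α ≈ 0.577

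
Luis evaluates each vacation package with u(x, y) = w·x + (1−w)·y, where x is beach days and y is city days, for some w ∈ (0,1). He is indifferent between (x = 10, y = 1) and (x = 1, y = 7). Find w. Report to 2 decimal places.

Equating utilities: w·10 + (1−w)·1 = w·1 + (1−w)·7.
w·(10−1) = (1−w)·(7−1), i.e. w·9 = (1−w)·6.
Hence w = 6/(9+6) = 6/15 = 0.40.

w = 0.40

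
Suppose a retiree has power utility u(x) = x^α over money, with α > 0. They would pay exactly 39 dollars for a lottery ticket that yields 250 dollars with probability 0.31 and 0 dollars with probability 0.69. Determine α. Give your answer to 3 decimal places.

α ≈ 0.630

EU(lottery) = 0.31·250^α + 0.69·0 = 0.31·250^α.
Setting u(39) equal to that: 39^α = 0.31·250^α ⇒ (39/250)^α = 0.31.
Taking logs: α·ln(39/250) = ln(0.31), so α = -1.171183 / -1.857899 ≈ 0.630.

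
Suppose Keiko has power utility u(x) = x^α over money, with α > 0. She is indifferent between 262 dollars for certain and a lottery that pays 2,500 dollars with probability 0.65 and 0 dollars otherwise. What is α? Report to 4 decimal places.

The lottery's expected utility is 0.65·u(2500) + 0.35·u(0) = 0.65·2500^α (since u(0) = 0 for α > 0).
Indifference: 262^α = 0.65·2500^α, so (262/2500)^α = 0.65.
α = ln(0.65) / ln(262/2500) = -0.4307829/-2.2557015 ≈ 0.1910.

α ≈ 0.1910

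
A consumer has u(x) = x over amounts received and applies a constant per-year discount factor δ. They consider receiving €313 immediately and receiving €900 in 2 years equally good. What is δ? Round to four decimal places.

The payoff in 2 years is discounted by δ^2, so u(313) = δ^2·u(900) and δ^2 = u(313)/u(900).
With u(x) = x: δ^2 = 313/900 = 0.34778.
Taking the square root: δ = 0.34778^(1/2) ≈ 0.5897.

δ ≈ 0.5897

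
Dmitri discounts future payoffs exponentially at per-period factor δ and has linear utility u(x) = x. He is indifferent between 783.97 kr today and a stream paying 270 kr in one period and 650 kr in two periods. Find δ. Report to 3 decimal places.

Present value of the stream is 270·δ + 650·δ². Indifference gives 270δ + 650δ² = 783.97.
So 650δ² + 270δ − 783.97 = 0.
δ = (−270 + √(270² + 4·650·783.97)) / (2·650) = (−270 + √2111222.00) / 1300 ≈ 0.910.

δ ≈ 0.910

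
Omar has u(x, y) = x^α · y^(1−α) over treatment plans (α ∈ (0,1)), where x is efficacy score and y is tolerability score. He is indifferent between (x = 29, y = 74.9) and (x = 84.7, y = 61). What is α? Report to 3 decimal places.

Indifference: 29^α · 74.9^(1−α) = 84.7^α · 61^(1−α).
Taking logs: α·ln 29 + (1−α)·ln 74.9 = α·ln 84.7 + (1−α)·ln 61, i.e. α·-1.071820 = (1−α)·-0.205280.
So α/(1−α) = (-0.205280)/(-1.071820) = 0.191525, and α = 0.191525/1.191525 ≈ 0.161.

α ≈ 0.161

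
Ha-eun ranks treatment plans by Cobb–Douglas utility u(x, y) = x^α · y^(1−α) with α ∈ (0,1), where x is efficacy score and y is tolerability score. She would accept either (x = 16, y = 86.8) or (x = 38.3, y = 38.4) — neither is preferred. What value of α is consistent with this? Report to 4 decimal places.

Set the two utilities equal: 16^α·86.8^(1−α) = 38.3^α·38.4^(1−α).
(16/38.3)^α = (38.4/86.8)^(1−α); take logs: α·ln(16/38.3) = (1−α)·ln(38.4/86.8), i.e. α·-0.8728612 = (1−α)·-0.8155492.
Thus α·(-1.6884104) = -0.8155492, so α = -0.8155492/-1.6884104 ≈ 0.4830.

α ≈ 0.4830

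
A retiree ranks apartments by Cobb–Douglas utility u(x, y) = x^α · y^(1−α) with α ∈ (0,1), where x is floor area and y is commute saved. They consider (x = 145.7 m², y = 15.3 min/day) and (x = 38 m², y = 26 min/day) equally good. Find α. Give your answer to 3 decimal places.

Indifference: 145.7^α · 15.3^(1−α) = 38^α · 26^(1−α).
(145.7/38)^α = (26/15.3)^(1−α); take logs: α·ln(145.7/38) = (1−α)·ln(26/15.3), i.e. α·1.343964 = (1−α)·0.530244.
So α/(1−α) = (0.530244)/(1.343964) = 0.394537, and α = 0.394537/1.394537 ≈ 0.283.

α ≈ 0.283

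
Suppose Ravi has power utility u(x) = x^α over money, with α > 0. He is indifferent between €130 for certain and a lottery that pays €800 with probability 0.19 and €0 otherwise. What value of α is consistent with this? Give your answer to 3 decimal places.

α ≈ 0.914

EU(lottery) = 0.19·800^α + 0.81·0 = 0.19·800^α.
Equating: 130^α = 0.19·800^α, i.e. 0.1625^α = 0.19.
Taking logs: α·ln(130/800) = ln(0.19), so α = -1.660731 / -1.817077 ≈ 0.914.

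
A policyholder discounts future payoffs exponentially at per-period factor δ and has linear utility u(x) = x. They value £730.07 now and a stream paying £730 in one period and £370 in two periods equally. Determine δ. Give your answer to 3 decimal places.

δ ≈ 0.730

Present value of the stream is 730·δ + 370·δ². Indifference gives 730δ + 370δ² = 730.07.
So 370δ² + 730δ − 730.07 = 0.
The positive root is δ = [−730 + √(730² + 4·370·730.07)] / (2·370) = (−730 + 1270.198)/740 ≈ 0.730.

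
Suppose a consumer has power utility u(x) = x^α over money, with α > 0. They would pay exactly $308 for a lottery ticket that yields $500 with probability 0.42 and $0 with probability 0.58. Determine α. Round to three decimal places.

α ≈ 1.790

The lottery's expected utility is 0.42·u(500) + 0.58·u(0) = 0.42·500^α (since u(0) = 0 for α > 0).
Indifference: 308^α = 0.42·500^α, so (308/500)^α = 0.42.
Taking logs: α·ln(308/500) = ln(0.42), so α = -0.867501 / -0.484508 ≈ 1.790.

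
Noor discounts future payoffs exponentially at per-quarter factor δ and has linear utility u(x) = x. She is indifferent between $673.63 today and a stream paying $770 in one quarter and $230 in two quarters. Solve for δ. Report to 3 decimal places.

δ ≈ 0.720

Present value of the stream is 770·δ + 230·δ². Indifference gives 770δ + 230δ² = 673.63.
That is, 230δ² + 770δ − 673.63 = 0, a quadratic in δ.
The positive root is δ = [−770 + √(770² + 4·230·673.63)] / (2·230) = (−770 + 1101.199)/460 ≈ 0.720.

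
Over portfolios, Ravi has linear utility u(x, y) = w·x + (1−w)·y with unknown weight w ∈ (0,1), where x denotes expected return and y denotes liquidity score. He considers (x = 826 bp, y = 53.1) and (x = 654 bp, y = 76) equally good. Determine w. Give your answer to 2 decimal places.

w = 0.12

u(826,53.1) = u(654,76) means w·826 + (1−w)·53.1 = w·654 + (1−w)·76.
Collecting terms: w·172 = (1−w)·22.9.
The marginal rate of substitution is 22.9/172, so w = 22.9/(172+22.9) = 0.12.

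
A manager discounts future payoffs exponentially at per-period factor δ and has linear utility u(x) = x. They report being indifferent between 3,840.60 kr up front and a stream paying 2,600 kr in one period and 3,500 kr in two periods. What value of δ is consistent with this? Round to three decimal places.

δ ≈ 0.740

The stream is worth 2600δ + 3500δ² today, so 2600δ + 3500δ² = 3840.60.
Rearranged: 3500δ² + 2600δ − 3840.60 = 0.
δ = (−2600 + √(2600² + 4·3500·3840.60)) / (2·3500) = (−2600 + √60528400.00) / 7000 ≈ 0.740.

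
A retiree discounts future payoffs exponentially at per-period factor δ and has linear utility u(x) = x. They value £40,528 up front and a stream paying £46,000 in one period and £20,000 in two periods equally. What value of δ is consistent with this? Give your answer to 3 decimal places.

δ ≈ 0.680

Present value of the stream is 46000·δ + 20000·δ². Indifference gives 46000δ + 20000δ² = 40528.
That is, 20000δ² + 46000δ − 40528 = 0, a quadratic in δ.
The positive root is δ = [−46000 + √(46000² + 4·20000·40528)] / (2·20000) = (−46000 + 73200.000)/40000 ≈ 0.680.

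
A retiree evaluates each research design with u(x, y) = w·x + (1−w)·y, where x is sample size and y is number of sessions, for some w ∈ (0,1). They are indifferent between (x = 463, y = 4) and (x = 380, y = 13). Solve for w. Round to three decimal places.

w = 0.098

Equating utilities: w·463 + (1−w)·4 = w·380 + (1−w)·13.
Collecting terms: w·83 = (1−w)·9.
The marginal rate of substitution is 9/83, so w = 9/(83+9) = 0.098.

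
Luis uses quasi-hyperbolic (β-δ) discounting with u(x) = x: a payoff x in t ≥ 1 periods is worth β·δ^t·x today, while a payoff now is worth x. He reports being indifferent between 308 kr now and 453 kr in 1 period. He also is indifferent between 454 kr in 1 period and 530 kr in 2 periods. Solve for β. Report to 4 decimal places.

β ≈ 0.7937

The second indifference involves only future payoffs, so β cancels: β·δ^1·454 = β·δ^2·530, giving δ = 454/530 = 0.85660.
Now use the now-vs-future pair: 308 = β·δ·453 gives β = 308/(0.85660·453) ≈ 0.7937.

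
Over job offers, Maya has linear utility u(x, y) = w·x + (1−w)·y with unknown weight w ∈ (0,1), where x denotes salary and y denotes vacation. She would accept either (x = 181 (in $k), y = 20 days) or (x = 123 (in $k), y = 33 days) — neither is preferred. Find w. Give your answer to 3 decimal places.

w = 0.183

u(181,20) = u(123,33) means w·181 + (1−w)·20 = w·123 + (1−w)·33.
Collecting terms: w·58 = (1−w)·13.
The marginal rate of substitution is 13/58, so w = 13/(58+13) = 0.183.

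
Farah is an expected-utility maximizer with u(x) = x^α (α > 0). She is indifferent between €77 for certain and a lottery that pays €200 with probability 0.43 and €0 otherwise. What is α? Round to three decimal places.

EU(lottery) = 0.43·200^α + 0.57·0 = 0.43·200^α.
Setting u(77) equal to that: 77^α = 0.43·200^α ⇒ (77/200)^α = 0.43.
Taking logs: α·ln(77/200) = ln(0.43), so α = -0.843970 / -0.954512 ≈ 0.884.

α ≈ 0.884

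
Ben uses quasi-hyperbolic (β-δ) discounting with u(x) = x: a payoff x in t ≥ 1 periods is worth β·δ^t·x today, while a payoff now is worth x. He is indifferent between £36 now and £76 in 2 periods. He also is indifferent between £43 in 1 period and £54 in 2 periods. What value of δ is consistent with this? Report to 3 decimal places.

From the later pair, β·δ^1·43 = β·δ^2·54; dividing through, δ = 43/54 = 0.79630.

δ ≈ 0.796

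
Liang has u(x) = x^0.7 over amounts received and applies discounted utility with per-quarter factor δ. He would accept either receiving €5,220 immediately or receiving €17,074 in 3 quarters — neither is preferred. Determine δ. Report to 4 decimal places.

Indifference means u(5220) = δ^3 · u(17074), so δ^3 = u(5220)/u(17074).
Since u(x) = x^0.7, δ^3 = (5220/17074)^0.7 = 0.30573^0.7 = 0.43625.
Taking the cube root: δ = 0.43625^(1/3) ≈ 0.7584.

δ ≈ 0.7584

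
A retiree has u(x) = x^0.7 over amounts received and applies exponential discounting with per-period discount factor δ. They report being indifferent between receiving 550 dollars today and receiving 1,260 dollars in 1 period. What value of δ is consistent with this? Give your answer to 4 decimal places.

Indifference means u(550) = δ · u(1260), so δ = u(550)/u(1260).
With u(x) = x^0.7: δ = 550^0.7/1260^0.7 = (550/1260)^0.7 = 0.55975.

δ ≈ 0.5598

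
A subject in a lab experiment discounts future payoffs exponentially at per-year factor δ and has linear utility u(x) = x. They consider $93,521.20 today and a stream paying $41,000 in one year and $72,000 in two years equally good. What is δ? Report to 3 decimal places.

Present value of the stream is 41000·δ + 72000·δ². Indifference gives 41000δ + 72000δ² = 93521.20.
That is, 72000δ² + 41000δ − 93521.20 = 0, a quadratic in δ.
By the quadratic formula (taking the positive root), δ = (−41000 + √28615105600.00) / 144000 ≈ 0.890.

δ ≈ 0.890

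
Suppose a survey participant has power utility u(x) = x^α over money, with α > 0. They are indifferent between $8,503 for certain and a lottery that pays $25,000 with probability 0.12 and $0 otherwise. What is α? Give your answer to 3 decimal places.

α ≈ 1.966

Since u(0) = 0, the lottery's EU is 0.12·25000^α.
Equating: 8503^α = 0.12·25000^α, i.e. 0.3401^α = 0.12.
Taking logs: α·ln(8503/25000) = ln(0.12), so α = -2.120264 / -1.078457 ≈ 1.966.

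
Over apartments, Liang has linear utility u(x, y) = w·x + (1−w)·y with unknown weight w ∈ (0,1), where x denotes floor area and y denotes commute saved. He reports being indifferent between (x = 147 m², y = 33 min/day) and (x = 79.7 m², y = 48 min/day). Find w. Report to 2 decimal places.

w = 0.18

Equating utilities: w·147 + (1−w)·33 = w·79.7 + (1−w)·48.
w·(147−79.7) = (1−w)·(48−33), i.e. w·67.3 = (1−w)·15.
Hence w = 15/(67.3+15) = 15/82.3 = 0.18.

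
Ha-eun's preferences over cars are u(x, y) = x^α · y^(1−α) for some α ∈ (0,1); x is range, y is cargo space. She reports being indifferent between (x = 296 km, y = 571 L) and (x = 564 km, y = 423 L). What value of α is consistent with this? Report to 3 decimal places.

α ≈ 0.318

The Cobb–Douglas utilities coincide, so 296^α·571^(1−α) = 564^α·423^(1−α).
Taking logs: α·ln 296 + (1−α)·ln 571 = α·ln 564 + (1−α)·ln 423, i.e. α·-0.644695 = (1−α)·-0.300017.
Thus α·(-0.944712) = -0.300017, so α = -0.300017/-0.944712 ≈ 0.318.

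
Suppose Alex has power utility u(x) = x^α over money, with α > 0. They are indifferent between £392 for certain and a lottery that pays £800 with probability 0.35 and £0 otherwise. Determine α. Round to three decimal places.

α ≈ 1.472

Since u(0) = 0, the lottery's EU is 0.35·800^α.
Indifference: 392^α = 0.35·800^α, so (392/800)^α = 0.35.
α = ln(0.35) / ln(392/800) = -1.049822/-0.713350 ≈ 1.472.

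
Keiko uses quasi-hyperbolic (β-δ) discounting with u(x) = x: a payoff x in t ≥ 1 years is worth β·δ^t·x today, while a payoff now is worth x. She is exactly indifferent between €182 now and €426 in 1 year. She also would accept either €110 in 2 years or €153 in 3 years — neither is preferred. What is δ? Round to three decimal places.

δ ≈ 0.719

The second indifference involves only future payoffs, so β cancels: β·δ^2·110 = β·δ^3·153, giving δ = 110/153 = 0.71895.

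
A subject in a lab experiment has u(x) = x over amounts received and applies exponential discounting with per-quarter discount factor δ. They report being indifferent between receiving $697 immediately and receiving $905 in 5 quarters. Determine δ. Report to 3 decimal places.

Equating discounted utilities: u(697) = δ^5·u(905) ⇒ δ^5 = u(697)/u(905).
With u(x) = x: δ^5 = 697/905 = 0.77017.
So δ = 0.77017^(1/5) ≈ 0.949.

δ ≈ 0.949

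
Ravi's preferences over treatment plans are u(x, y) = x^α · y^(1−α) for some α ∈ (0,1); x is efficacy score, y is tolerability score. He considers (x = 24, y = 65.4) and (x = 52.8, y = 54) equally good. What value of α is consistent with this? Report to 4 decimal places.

The Cobb–Douglas utilities coincide, so 24^α·65.4^(1−α) = 52.8^α·54^(1−α).
(24/52.8)^α = (54/65.4)^(1−α); take logs: α·ln(24/52.8) = (1−α)·ln(54/65.4), i.e. α·-0.7884574 = (1−α)·-0.1915382.
Thus α·(-0.9799956) = -0.1915382, so α = -0.1915382/-0.9799956 ≈ 0.1954.

α ≈ 0.1954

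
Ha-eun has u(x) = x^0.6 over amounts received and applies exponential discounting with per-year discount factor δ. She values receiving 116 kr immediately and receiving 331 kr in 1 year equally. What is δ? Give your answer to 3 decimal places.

δ ≈ 0.533

Indifference means u(116) = δ · u(331), so δ = u(116)/u(331).
Since u(x) = x^0.6, δ = (116/331)^0.6 = 0.35045^0.6 = 0.53306.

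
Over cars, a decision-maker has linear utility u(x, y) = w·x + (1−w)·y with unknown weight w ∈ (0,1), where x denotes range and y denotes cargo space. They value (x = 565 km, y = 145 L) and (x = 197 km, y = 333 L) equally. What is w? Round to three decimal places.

Indifference: w·565 + (1−w)·145 = w·197 + (1−w)·333.
w·(565−197) = (1−w)·(333−145), i.e. w·368 = (1−w)·188.
Hence w = 188/(368+188) = 188/556 = 0.338.

w = 0.338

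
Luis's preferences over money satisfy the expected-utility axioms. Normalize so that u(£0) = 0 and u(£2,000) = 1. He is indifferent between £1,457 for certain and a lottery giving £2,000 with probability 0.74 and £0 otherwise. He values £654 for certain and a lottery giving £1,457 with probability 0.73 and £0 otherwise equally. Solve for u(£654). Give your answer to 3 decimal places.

0.540

First, u(£1,457) = 0.74·u(£2,000) + 0.26·u(£0) = 0.74.
Then u(£654) = 0.73·u(£1,457) + 0.27·u(£0) = 0.73·0.74 + 0.27·0.00 = 0.5402.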